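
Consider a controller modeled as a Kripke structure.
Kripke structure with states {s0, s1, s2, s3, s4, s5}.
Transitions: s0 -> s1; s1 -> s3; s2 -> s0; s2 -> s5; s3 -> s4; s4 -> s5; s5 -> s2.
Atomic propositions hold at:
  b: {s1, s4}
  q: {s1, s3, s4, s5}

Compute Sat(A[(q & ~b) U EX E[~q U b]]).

Sat(~b) = {s0, s2, s3, s5}
Sat(q & ~b) = {s3, s5}
Sat(~q) = {s0, s2}
E[~q U b]: least fixpoint, start Z0 = Sat(b) = {s1, s4}, add states in Sat(~q) with some successor in Z. Z1 = {s0, s1, s4}; Z2 = {s0, s1, s2, s4}; fixed.
Sat(E[~q U b]) = {s0, s1, s2, s4}
Sat(EX E[~q U b]) = {s : some successor in {s0, s1, s2, s4}} = {s0, s2, s3, s5}
A[(q & ~b) U EX E[~q U b]]: least fixpoint, start Z0 = Sat(EX E[~q U b]) = {s0, s2, s3, s5}, add states in Sat(q & ~b) with every successor in Z. Already a fixed point.
Sat(A[(q & ~b) U EX E[~q U b]]) = {s0, s2, s3, s5}

{s0, s2, s3, s5}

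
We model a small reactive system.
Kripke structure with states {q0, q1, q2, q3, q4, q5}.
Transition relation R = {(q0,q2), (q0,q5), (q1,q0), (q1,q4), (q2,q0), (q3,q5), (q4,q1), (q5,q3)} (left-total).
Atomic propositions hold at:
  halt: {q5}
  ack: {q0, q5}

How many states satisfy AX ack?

2

Sat(AX ack) = {s : every successor in {q0, q5}} = {q2, q3}
|Sat(AX ack)| = |{q2, q3}| = 2.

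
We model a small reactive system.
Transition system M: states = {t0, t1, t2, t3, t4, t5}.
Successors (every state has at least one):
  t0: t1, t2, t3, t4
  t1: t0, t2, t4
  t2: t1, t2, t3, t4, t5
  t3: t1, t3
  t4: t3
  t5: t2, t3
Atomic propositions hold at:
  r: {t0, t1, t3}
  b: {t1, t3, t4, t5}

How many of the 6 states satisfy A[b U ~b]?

Sat(~b) = {t0, t2}
A[b U ~b]: least fixpoint, start Z0 = Sat(~b) = {t0, t2}, add states in Sat(b) with every successor in Z. Already a fixed point.
Sat(A[b U ~b]) = {t0, t2}
|Sat(A[b U ~b])| = |{t0, t2}| = 2.

2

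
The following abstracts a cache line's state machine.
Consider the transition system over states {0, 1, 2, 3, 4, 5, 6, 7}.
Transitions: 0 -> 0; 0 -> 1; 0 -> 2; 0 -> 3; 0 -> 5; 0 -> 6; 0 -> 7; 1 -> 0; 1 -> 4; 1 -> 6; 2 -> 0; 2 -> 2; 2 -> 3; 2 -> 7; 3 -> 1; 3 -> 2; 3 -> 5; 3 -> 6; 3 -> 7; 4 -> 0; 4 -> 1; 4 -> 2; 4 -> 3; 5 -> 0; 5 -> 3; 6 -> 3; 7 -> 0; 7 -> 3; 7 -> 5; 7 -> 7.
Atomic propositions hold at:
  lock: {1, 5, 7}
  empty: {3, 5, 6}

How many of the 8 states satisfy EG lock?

EG lock: greatest fixpoint, start Z0 = {1, 5, 7}, keep only states in Sat with some successor in Z. Z1 = {7}; fixed.
Sat(EG lock) = {7}
|Sat(EG lock)| = |{7}| = 1.

1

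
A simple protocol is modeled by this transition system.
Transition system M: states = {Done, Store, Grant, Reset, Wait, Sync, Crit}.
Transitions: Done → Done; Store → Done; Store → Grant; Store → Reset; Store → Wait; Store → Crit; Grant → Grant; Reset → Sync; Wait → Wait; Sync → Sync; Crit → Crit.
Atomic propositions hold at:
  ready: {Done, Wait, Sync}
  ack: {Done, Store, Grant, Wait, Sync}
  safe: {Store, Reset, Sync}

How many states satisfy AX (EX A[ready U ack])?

A[ready U ack]: least fixpoint, start Z0 = Sat(ack) = {Done, Store, Grant, Wait, Sync}, add states in Sat(ready) with every successor in Z. Already a fixed point.
Sat(A[ready U ack]) = {Done, Store, Grant, Wait, Sync}
Sat(EX A[ready U ack]) = {s : some successor in {Done, Store, Grant, Wait, Sync}} = {Done, Store, Grant, Reset, Wait, Sync}
Sat(AX (EX A[ready U ack])) = {s : every successor in {Done, Store, Grant, Reset, Wait, Sync}} = {Done, Grant, Reset, Wait, Sync}
|Sat(AX (EX A[ready U ack]))| = |{Done, Grant, Reset, Wait, Sync}| = 5.

5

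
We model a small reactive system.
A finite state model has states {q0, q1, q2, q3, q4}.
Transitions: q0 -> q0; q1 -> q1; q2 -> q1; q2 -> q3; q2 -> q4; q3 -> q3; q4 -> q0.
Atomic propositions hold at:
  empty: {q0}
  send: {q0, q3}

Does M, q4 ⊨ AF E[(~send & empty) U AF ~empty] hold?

Sat(~send) = {q1, q2, q4}
Sat(~send & empty) = ∅
Sat(~empty) = {q1, q2, q3, q4}
AF ~empty: least fixpoint, start Z0 = {q1, q2, q3, q4}, add states with every successor in Z. Already a fixed point.
Sat(AF ~empty) = {q1, q2, q3, q4}
E[(~send & empty) U AF ~empty]: least fixpoint, start Z0 = Sat(AF ~empty) = {q1, q2, q3, q4}, add states in Sat(~send & empty) with some successor in Z. Already a fixed point.
Sat(E[(~send & empty) U AF ~empty]) = {q1, q2, q3, q4}
AF E[(~send & empty) U AF ~empty]: least fixpoint, start Z0 = {q1, q2, q3, q4}, add states with every successor in Z. Already a fixed point.
Sat(AF E[(~send & empty) U AF ~empty]) = {q1, q2, q3, q4}
q4 ∈ Sat(AF E[(~send & empty) U AF ~empty]) = {q1, q2, q3, q4}, so the formula holds at q4.

Yes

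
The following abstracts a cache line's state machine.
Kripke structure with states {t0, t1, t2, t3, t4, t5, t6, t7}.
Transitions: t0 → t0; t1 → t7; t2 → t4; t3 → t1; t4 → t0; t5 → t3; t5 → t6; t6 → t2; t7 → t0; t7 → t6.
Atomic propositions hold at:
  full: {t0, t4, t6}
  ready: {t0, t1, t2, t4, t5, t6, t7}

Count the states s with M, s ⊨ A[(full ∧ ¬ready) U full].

3

Sat(¬ready) = {t3}
Sat(full ∧ ¬ready) = ∅
A[(full ∧ ¬ready) U full]: least fixpoint, start Z0 = Sat(full) = {t0, t4, t6}, add states in Sat(full ∧ ¬ready) with every successor in Z. Already a fixed point.
Sat(A[(full ∧ ¬ready) U full]) = {t0, t4, t6}
|Sat(A[(full ∧ ¬ready) U full])| = |{t0, t4, t6}| = 3.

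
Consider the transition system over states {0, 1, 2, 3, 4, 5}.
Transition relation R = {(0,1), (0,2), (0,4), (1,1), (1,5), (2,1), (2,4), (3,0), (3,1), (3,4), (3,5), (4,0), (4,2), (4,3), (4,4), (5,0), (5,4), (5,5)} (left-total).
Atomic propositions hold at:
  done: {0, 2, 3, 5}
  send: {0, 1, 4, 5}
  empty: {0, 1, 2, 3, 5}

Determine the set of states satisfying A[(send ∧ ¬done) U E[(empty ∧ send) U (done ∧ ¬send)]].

{0, 1, 2, 3, 5}

Sat(¬done) = {1, 4}
Sat(send ∧ ¬done) = {1, 4}
Sat(empty ∧ send) = {0, 1, 5}
Sat(¬send) = {2, 3}
Sat(done ∧ ¬send) = {2, 3}
E[(empty ∧ send) U (done ∧ ¬send)]: least fixpoint, start Z0 = Sat((done ∧ ¬send)) = {2, 3}, add states in Sat(empty ∧ send) with some successor in Z. Z1 = {0, 2, 3}; Z2 = {0, 2, 3, 5}; Z3 = {0, 1, 2, 3, 5}; fixed.
Sat(E[(empty ∧ send) U (done ∧ ¬send)]) = {0, 1, 2, 3, 5}
A[(send ∧ ¬done) U E[(empty ∧ send) U (done ∧ ¬send)]]: least fixpoint, start Z0 = Sat(E[(empty ∧ send) U (done ∧ ¬send)]) = {0, 1, 2, 3, 5}, add states in Sat(send ∧ ¬done) with every successor in Z. Already a fixed point.
Sat(A[(send ∧ ¬done) U E[(empty ∧ send) U (done ∧ ¬send)]]) = {0, 1, 2, 3, 5}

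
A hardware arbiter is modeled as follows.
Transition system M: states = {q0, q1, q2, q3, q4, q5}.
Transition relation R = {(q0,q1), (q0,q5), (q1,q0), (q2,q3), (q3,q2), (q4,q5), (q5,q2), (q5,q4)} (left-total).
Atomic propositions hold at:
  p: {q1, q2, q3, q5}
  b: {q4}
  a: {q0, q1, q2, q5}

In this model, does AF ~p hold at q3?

No

Sat(~p) = {q0, q4}
AF ~p: least fixpoint, start Z0 = {q0, q4}, add states with every successor in Z. Z1 = {q0, q1, q4}; fixed.
Sat(AF ~p) = {q0, q1, q4}
q3 ∉ Sat(AF ~p) = {q0, q1, q4}, so the formula does not hold at q3.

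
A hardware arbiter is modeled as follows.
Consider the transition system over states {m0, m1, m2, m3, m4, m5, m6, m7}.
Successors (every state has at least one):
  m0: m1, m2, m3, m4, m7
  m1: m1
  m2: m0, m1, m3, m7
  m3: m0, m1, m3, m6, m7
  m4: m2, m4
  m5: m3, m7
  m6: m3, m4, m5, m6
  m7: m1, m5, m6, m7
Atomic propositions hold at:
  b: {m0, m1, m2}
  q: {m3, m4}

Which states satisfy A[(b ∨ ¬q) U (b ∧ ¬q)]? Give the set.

{m0, m1, m2}

Sat(¬q) = {m0, m1, m2, m5, m6, m7}
Sat(b ∨ ¬q) = {m0, m1, m2, m5, m6, m7}
Sat(b ∧ ¬q) = {m0, m1, m2}
A[(b ∨ ¬q) U (b ∧ ¬q)]: least fixpoint, start Z0 = Sat((b ∧ ¬q)) = {m0, m1, m2}, add states in Sat(b ∨ ¬q) with every successor in Z. Already a fixed point.
Sat(A[(b ∨ ¬q) U (b ∧ ¬q)]) = {m0, m1, m2}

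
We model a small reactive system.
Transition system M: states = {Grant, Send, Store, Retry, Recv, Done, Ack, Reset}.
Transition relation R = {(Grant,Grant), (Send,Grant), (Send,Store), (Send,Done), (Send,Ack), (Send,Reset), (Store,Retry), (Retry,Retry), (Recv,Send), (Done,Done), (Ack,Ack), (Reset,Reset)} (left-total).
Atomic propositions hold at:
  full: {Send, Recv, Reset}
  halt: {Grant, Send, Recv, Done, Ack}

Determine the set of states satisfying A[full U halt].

{Grant, Send, Recv, Done, Ack}

A[full U halt]: least fixpoint, start Z0 = Sat(halt) = {Grant, Send, Recv, Done, Ack}, add states in Sat(full) with every successor in Z. Already a fixed point.
Sat(A[full U halt]) = {Grant, Send, Recv, Done, Ack}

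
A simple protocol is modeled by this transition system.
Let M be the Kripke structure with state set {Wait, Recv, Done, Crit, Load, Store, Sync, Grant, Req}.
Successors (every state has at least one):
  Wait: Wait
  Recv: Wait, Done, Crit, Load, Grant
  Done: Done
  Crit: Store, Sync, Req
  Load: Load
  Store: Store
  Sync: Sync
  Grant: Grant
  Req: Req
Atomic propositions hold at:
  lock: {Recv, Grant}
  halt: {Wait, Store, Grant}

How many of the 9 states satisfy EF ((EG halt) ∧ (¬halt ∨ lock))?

EG halt: greatest fixpoint, start Z0 = {Wait, Store, Grant}, keep only states in Sat with some successor in Z. Already a fixed point.
Sat(EG halt) = {Wait, Store, Grant}
Sat(¬halt) = {Recv, Done, Crit, Load, Sync, Req}
Sat(¬halt ∨ lock) = {Recv, Done, Crit, Load, Sync, Grant, Req}
Sat((EG halt) ∧ (¬halt ∨ lock)) = {Grant}
EF ((EG halt) ∧ (¬halt ∨ lock)): least fixpoint, start Z0 = {Grant}, add states with some successor in Z. Z1 = {Recv, Grant}; fixed.
Sat(EF ((EG halt) ∧ (¬halt ∨ lock))) = {Recv, Grant}
|Sat(EF ((EG halt) ∧ (¬halt ∨ lock)))| = |{Recv, Grant}| = 2.

2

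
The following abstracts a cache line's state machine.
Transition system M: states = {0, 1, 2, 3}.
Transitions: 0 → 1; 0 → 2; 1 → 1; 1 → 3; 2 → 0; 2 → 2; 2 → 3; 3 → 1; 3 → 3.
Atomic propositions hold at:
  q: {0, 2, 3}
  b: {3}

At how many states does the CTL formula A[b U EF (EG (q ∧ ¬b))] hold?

Sat(¬b) = {0, 1, 2}
Sat(q ∧ ¬b) = {0, 2}
EG (q ∧ ¬b): greatest fixpoint, start Z0 = {0, 2}, keep only states in Sat with some successor in Z. Already a fixed point.
Sat(EG (q ∧ ¬b)) = {0, 2}
EF (EG (q ∧ ¬b)): least fixpoint, start Z0 = {0, 2}, add states with some successor in Z. Already a fixed point.
Sat(EF (EG (q ∧ ¬b))) = {0, 2}
A[b U EF (EG (q ∧ ¬b))]: least fixpoint, start Z0 = Sat(EF (EG (q ∧ ¬b))) = {0, 2}, add states in Sat(b) with every successor in Z. Already a fixed point.
Sat(A[b U EF (EG (q ∧ ¬b))]) = {0, 2}
|Sat(A[b U EF (EG (q ∧ ¬b))])| = |{0, 2}| = 2.

2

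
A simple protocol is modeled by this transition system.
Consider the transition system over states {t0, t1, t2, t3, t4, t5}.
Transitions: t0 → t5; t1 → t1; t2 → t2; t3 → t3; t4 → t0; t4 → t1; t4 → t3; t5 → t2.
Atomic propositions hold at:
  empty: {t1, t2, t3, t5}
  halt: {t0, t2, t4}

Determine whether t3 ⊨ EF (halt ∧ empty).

Sat(halt ∧ empty) = {t2}
EF (halt ∧ empty): least fixpoint, start Z0 = {t2}, add states with some successor in Z. Z1 = {t2, t5}; Z2 = {t0, t2, t5}; Z3 = {t0, t2, t4, t5}; fixed.
Sat(EF (halt ∧ empty)) = {t0, t2, t4, t5}
t3 ∉ Sat(EF (halt ∧ empty)) = {t0, t2, t4, t5}, so the formula does not hold at t3.

No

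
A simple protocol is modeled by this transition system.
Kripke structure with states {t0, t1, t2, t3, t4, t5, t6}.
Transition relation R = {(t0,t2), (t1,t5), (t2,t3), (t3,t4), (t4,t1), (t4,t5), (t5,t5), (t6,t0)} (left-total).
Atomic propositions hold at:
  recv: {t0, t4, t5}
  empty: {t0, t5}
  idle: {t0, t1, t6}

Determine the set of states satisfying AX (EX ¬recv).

{t0, t3, t6}

Sat(¬recv) = {t1, t2, t3, t6}
Sat(EX ¬recv) = {s : some successor in {t1, t2, t3, t6}} = {t0, t2, t4}
Sat(AX (EX ¬recv)) = {s : every successor in {t0, t2, t4}} = {t0, t3, t6}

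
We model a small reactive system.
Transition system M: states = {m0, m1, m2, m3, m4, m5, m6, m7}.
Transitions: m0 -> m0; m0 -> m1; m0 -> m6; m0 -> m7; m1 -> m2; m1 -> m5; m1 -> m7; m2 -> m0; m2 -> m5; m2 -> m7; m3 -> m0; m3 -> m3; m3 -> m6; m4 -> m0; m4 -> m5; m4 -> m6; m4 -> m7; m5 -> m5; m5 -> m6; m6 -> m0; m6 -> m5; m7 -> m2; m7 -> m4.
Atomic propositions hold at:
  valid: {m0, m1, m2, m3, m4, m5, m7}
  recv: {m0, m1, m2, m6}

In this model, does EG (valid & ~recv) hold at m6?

No

Sat(~recv) = {m3, m4, m5, m7}
Sat(valid & ~recv) = {m3, m4, m5, m7}
EG (valid & ~recv): greatest fixpoint, start Z0 = {m3, m4, m5, m7}, keep only states in Sat with some successor in Z. Already a fixed point.
Sat(EG (valid & ~recv)) = {m3, m4, m5, m7}
m6 ∉ Sat(EG (valid & ~recv)) = {m3, m4, m5, m7}, so the formula does not hold at m6.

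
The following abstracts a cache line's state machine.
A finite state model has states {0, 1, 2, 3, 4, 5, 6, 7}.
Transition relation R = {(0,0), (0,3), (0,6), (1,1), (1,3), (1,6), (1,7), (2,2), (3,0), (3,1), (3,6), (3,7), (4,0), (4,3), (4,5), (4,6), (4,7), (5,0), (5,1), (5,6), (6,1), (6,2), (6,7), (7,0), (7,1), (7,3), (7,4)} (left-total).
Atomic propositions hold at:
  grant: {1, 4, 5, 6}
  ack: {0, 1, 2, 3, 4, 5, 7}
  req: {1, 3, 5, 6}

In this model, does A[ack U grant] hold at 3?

No

A[ack U grant]: least fixpoint, start Z0 = Sat(grant) = {1, 4, 5, 6}, add states in Sat(ack) with every successor in Z. Already a fixed point.
Sat(A[ack U grant]) = {1, 4, 5, 6}
3 ∉ Sat(A[ack U grant]) = {1, 4, 5, 6}, so the formula does not hold at 3.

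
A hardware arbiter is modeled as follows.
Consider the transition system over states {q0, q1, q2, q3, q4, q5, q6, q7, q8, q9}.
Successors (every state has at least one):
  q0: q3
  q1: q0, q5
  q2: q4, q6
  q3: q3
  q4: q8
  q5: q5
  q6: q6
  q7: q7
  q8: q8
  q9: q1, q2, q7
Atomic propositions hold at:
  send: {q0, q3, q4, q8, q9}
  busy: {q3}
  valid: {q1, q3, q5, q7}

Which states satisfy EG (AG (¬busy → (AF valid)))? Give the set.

Sat(¬busy) = {q0, q1, q2, q4, q5, q6, q7, q8, q9}
AF valid: least fixpoint, start Z0 = {q1, q3, q5, q7}, add states with every successor in Z. Z1 = {q0, q1, q3, q5, q7}; fixed.
Sat(AF valid) = {q0, q1, q3, q5, q7}
Sat(¬busy → (AF valid)) = {q0, q1, q3, q5, q7}
AG (¬busy → (AF valid)): greatest fixpoint, start Z0 = {q0, q1, q3, q5, q7}, keep only states in Sat with every successor in Z. Already a fixed point.
Sat(AG (¬busy → (AF valid))) = {q0, q1, q3, q5, q7}
EG (AG (¬busy → (AF valid))): greatest fixpoint, start Z0 = {q0, q1, q3, q5, q7}, keep only states in Sat with some successor in Z. Already a fixed point.
Sat(EG (AG (¬busy → (AF valid)))) = {q0, q1, q3, q5, q7}

{q0, q1, q3, q5, q7}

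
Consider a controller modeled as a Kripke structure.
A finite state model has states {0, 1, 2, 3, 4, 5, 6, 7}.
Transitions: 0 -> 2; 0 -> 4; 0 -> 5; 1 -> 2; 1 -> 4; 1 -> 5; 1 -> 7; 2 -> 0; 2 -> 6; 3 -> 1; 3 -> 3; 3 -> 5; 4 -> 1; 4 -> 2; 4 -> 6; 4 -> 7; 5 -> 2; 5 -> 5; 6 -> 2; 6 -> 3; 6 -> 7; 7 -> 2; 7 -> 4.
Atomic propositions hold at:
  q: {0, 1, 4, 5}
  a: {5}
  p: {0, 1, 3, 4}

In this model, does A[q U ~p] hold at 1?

No

Sat(~p) = {2, 5, 6, 7}
A[q U ~p]: least fixpoint, start Z0 = Sat(~p) = {2, 5, 6, 7}, add states in Sat(q) with every successor in Z. Already a fixed point.
Sat(A[q U ~p]) = {2, 5, 6, 7}
1 ∉ Sat(A[q U ~p]) = {2, 5, 6, 7}, so the formula does not hold at 1.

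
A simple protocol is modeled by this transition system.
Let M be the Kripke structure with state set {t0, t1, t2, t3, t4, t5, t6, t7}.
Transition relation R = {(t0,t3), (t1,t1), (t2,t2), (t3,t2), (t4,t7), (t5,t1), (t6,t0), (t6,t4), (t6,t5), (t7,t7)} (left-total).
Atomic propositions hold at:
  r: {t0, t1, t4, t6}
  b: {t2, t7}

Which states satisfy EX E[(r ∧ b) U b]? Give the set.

{t2, t3, t4, t7}

Sat(r ∧ b) = ∅
E[(r ∧ b) U b]: least fixpoint, start Z0 = Sat(b) = {t2, t7}, add states in Sat(r ∧ b) with some successor in Z. Already a fixed point.
Sat(E[(r ∧ b) U b]) = {t2, t7}
Sat(EX E[(r ∧ b) U b]) = {s : some successor in {t2, t7}} = {t2, t3, t4, t7}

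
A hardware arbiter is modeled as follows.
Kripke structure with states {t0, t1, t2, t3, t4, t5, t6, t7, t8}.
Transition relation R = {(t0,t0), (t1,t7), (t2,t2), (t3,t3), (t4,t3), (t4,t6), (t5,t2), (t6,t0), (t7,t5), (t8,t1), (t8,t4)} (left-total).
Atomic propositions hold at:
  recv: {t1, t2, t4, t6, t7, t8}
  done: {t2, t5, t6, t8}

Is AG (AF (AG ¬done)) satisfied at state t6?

Sat(¬done) = {t0, t1, t3, t4, t7}
AG ¬done: greatest fixpoint, start Z0 = {t0, t1, t3, t4, t7}, keep only states in Sat with every successor in Z. Z1 = {t0, t1, t3}; Z2 = {t0, t3}; fixed.
Sat(AG ¬done) = {t0, t3}
AF (AG ¬done): least fixpoint, start Z0 = {t0, t3}, add states with every successor in Z. Z1 = {t0, t3, t6}; Z2 = {t0, t3, t4, t6}; fixed.
Sat(AF (AG ¬done)) = {t0, t3, t4, t6}
AG (AF (AG ¬done)): greatest fixpoint, start Z0 = {t0, t3, t4, t6}, keep only states in Sat with every successor in Z. Already a fixed point.
Sat(AG (AF (AG ¬done))) = {t0, t3, t4, t6}
t6 ∈ Sat(AG (AF (AG ¬done))) = {t0, t3, t4, t6}, so the formula holds at t6.

Yes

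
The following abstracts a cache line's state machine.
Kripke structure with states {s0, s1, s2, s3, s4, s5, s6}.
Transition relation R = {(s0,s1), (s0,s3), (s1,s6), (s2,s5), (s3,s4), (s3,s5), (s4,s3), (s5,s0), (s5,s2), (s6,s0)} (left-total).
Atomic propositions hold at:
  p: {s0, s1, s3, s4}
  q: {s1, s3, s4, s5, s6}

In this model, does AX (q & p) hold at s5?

Sat(q & p) = {s1, s3, s4}
Sat(AX (q & p)) = {s : every successor in {s1, s3, s4}} = {s0, s4}
s5 ∉ Sat(AX (q & p)) = {s0, s4}, so the formula does not hold at s5.

No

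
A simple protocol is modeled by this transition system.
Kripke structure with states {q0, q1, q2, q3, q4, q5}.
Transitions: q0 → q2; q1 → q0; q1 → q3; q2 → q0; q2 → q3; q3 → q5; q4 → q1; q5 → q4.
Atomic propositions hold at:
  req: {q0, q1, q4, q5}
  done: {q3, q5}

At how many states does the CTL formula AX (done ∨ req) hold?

Sat(done ∨ req) = {q0, q1, q3, q4, q5}
Sat(AX (done ∨ req)) = {s : every successor in {q0, q1, q3, q4, q5}} = {q1, q2, q3, q4, q5}
|Sat(AX (done ∨ req))| = |{q1, q2, q3, q4, q5}| = 5.

5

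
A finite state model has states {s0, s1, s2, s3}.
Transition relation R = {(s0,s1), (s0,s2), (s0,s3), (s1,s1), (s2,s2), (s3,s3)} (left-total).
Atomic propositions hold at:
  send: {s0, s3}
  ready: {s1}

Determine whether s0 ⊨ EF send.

Yes

EF send: least fixpoint, start Z0 = {s0, s3}, add states with some successor in Z. Already a fixed point.
Sat(EF send) = {s0, s3}
s0 ∈ Sat(EF send) = {s0, s3}, so the formula holds at s0.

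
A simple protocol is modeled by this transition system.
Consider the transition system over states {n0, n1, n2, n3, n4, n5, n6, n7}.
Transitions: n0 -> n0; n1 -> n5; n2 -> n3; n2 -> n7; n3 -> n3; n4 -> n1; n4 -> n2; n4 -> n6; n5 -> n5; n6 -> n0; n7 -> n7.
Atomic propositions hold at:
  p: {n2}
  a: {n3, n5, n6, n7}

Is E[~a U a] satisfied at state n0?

No

Sat(~a) = {n0, n1, n2, n4}
E[~a U a]: least fixpoint, start Z0 = Sat(a) = {n3, n5, n6, n7}, add states in Sat(~a) with some successor in Z. Z1 = {n1, n2, n3, n4, n5, n6, n7}; fixed.
Sat(E[~a U a]) = {n1, n2, n3, n4, n5, n6, n7}
n0 ∉ Sat(E[~a U a]) = {n1, n2, n3, n4, n5, n6, n7}, so the formula does not hold at n0.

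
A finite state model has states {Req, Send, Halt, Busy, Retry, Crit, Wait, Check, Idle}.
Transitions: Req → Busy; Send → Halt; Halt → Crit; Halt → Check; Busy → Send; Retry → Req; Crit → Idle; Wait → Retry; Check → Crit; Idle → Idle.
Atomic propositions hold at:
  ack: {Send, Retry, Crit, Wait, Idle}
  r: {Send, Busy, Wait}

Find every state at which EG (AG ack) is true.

{Crit, Idle}

AG ack: greatest fixpoint, start Z0 = {Send, Retry, Crit, Wait, Idle}, keep only states in Sat with every successor in Z. Z1 = {Crit, Wait, Idle}; Z2 = {Crit, Idle}; fixed.
Sat(AG ack) = {Crit, Idle}
EG (AG ack): greatest fixpoint, start Z0 = {Crit, Idle}, keep only states in Sat with some successor in Z. Already a fixed point.
Sat(EG (AG ack)) = {Crit, Idle}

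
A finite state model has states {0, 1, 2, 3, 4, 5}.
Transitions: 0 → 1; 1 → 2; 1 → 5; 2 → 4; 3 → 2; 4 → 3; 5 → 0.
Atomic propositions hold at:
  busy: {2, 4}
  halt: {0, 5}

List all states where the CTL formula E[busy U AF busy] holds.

AF busy: least fixpoint, start Z0 = {2, 4}, add states with every successor in Z. Z1 = {2, 3, 4}; fixed.
Sat(AF busy) = {2, 3, 4}
E[busy U AF busy]: least fixpoint, start Z0 = Sat(AF busy) = {2, 3, 4}, add states in Sat(busy) with some successor in Z. Already a fixed point.
Sat(E[busy U AF busy]) = {2, 3, 4}

{2, 3, 4}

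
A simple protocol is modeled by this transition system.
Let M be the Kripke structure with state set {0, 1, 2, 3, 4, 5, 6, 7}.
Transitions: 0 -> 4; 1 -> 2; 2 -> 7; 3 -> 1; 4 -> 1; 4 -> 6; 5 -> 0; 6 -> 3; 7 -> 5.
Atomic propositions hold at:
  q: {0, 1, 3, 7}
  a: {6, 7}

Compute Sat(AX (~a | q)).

{0, 1, 2, 3, 5, 6, 7}

Sat(~a) = {0, 1, 2, 3, 4, 5}
Sat(~a | q) = {0, 1, 2, 3, 4, 5, 7}
Sat(AX (~a | q)) = {s : every successor in {0, 1, 2, 3, 4, 5, 7}} = {0, 1, 2, 3, 5, 6, 7}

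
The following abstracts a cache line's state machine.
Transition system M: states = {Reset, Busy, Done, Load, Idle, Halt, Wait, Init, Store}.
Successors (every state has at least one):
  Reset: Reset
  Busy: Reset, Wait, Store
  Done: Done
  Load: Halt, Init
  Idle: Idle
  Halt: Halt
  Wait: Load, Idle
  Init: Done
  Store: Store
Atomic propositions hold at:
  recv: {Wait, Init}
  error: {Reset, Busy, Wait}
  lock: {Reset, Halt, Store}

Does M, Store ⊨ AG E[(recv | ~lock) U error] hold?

No

Sat(~lock) = {Busy, Done, Load, Idle, Wait, Init}
Sat(recv | ~lock) = {Busy, Done, Load, Idle, Wait, Init}
E[(recv | ~lock) U error]: least fixpoint, start Z0 = Sat(error) = {Reset, Busy, Wait}, add states in Sat(recv | ~lock) with some successor in Z. Already a fixed point.
Sat(E[(recv | ~lock) U error]) = {Reset, Busy, Wait}
AG E[(recv | ~lock) U error]: greatest fixpoint, start Z0 = {Reset, Busy, Wait}, keep only states in Sat with every successor in Z. Z1 = {Reset}; fixed.
Sat(AG E[(recv | ~lock) U error]) = {Reset}
Store ∉ Sat(AG E[(recv | ~lock) U error]) = {Reset}, so the formula does not hold at Store.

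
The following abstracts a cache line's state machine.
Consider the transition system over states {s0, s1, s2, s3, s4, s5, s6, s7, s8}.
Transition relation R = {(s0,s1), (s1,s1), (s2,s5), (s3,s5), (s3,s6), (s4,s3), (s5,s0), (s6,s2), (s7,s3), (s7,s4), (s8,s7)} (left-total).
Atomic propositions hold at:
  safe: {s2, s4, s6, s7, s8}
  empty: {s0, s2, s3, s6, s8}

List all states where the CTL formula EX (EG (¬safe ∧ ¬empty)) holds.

Sat(¬safe) = {s0, s1, s3, s5}
Sat(¬empty) = {s1, s4, s5, s7}
Sat(¬safe ∧ ¬empty) = {s1, s5}
EG (¬safe ∧ ¬empty): greatest fixpoint, start Z0 = {s1, s5}, keep only states in Sat with some successor in Z. Z1 = {s1}; fixed.
Sat(EG (¬safe ∧ ¬empty)) = {s1}
Sat(EX (EG (¬safe ∧ ¬empty))) = {s : some successor in {s1}} = {s0, s1}

{s0, s1}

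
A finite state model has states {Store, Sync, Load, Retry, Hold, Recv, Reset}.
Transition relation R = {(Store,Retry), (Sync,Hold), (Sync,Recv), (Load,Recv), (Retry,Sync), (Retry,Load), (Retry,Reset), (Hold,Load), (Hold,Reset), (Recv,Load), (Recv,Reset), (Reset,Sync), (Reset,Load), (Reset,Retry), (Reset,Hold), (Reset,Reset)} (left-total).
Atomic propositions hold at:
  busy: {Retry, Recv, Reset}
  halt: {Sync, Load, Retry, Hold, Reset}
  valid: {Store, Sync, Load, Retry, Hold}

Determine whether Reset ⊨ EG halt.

EG halt: greatest fixpoint, start Z0 = {Sync, Load, Retry, Hold, Reset}, keep only states in Sat with some successor in Z. Z1 = {Sync, Retry, Hold, Reset}; fixed.
Sat(EG halt) = {Sync, Retry, Hold, Reset}
Reset ∈ Sat(EG halt) = {Sync, Retry, Hold, Reset}, so the formula holds at Reset.

Yes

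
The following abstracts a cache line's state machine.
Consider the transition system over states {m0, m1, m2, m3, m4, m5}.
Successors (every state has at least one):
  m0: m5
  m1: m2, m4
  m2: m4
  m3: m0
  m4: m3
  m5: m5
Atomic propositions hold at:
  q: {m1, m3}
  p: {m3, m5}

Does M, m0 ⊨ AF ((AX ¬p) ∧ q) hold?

No

Sat(¬p) = {m0, m1, m2, m4}
Sat(AX ¬p) = {s : every successor in {m0, m1, m2, m4}} = {m1, m2, m3}
Sat((AX ¬p) ∧ q) = {m1, m3}
AF ((AX ¬p) ∧ q): least fixpoint, start Z0 = {m1, m3}, add states with every successor in Z. Z1 = {m1, m3, m4}; Z2 = {m1, m2, m3, m4}; fixed.
Sat(AF ((AX ¬p) ∧ q)) = {m1, m2, m3, m4}
m0 ∉ Sat(AF ((AX ¬p) ∧ q)) = {m1, m2, m3, m4}, so the formula does not hold at m0.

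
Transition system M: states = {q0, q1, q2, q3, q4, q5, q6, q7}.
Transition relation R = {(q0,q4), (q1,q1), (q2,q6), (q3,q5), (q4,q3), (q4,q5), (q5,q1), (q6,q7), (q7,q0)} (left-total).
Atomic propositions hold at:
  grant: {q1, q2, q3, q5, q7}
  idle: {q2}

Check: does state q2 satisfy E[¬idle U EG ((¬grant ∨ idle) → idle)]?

Sat(¬idle) = {q0, q1, q3, q4, q5, q6, q7}
Sat(¬grant) = {q0, q4, q6}
Sat(¬grant ∨ idle) = {q0, q2, q4, q6}
Sat((¬grant ∨ idle) → idle) = {q1, q2, q3, q5, q7}
EG ((¬grant ∨ idle) → idle): greatest fixpoint, start Z0 = {q1, q2, q3, q5, q7}, keep only states in Sat with some successor in Z. Z1 = {q1, q3, q5}; fixed.
Sat(EG ((¬grant ∨ idle) → idle)) = {q1, q3, q5}
E[¬idle U EG ((¬grant ∨ idle) → idle)]: least fixpoint, start Z0 = Sat(EG ((¬grant ∨ idle) → idle)) = {q1, q3, q5}, add states in Sat(¬idle) with some successor in Z. Z1 = {q1, q3, q4, q5}; Z2 = {q0, q1, q3, q4, q5}; Z3 = {q0, q1, q3, q4, q5, q7}; Z4 = {q0, q1, q3, q4, q5, q6, q7}; fixed.
Sat(E[¬idle U EG ((¬grant ∨ idle) → idle)]) = {q0, q1, q3, q4, q5, q6, q7}
q2 ∉ Sat(E[¬idle U EG ((¬grant ∨ idle) → idle)]) = {q0, q1, q3, q4, q5, q6, q7}, so the formula does not hold at q2.

No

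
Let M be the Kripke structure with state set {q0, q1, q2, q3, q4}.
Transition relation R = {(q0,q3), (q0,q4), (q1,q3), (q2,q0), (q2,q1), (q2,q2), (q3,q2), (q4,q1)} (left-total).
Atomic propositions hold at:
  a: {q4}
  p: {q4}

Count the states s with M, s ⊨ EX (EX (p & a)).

Sat(p & a) = {q4}
Sat(EX (p & a)) = {s : some successor in {q4}} = {q0}
Sat(EX (EX (p & a))) = {s : some successor in {q0}} = {q2}
|Sat(EX (EX (p & a)))| = |{q2}| = 1.

1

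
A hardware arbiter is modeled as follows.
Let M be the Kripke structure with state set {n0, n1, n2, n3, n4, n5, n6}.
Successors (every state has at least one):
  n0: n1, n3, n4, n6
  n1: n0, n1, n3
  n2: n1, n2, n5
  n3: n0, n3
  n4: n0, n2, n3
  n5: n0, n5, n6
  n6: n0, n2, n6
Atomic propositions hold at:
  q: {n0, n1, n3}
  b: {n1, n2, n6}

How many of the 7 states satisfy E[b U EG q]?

EG q: greatest fixpoint, start Z0 = {n0, n1, n3}, keep only states in Sat with some successor in Z. Already a fixed point.
Sat(EG q) = {n0, n1, n3}
E[b U EG q]: least fixpoint, start Z0 = Sat(EG q) = {n0, n1, n3}, add states in Sat(b) with some successor in Z. Z1 = {n0, n1, n2, n3, n6}; fixed.
Sat(E[b U EG q]) = {n0, n1, n2, n3, n6}
|Sat(E[b U EG q])| = |{n0, n1, n2, n3, n6}| = 5.

5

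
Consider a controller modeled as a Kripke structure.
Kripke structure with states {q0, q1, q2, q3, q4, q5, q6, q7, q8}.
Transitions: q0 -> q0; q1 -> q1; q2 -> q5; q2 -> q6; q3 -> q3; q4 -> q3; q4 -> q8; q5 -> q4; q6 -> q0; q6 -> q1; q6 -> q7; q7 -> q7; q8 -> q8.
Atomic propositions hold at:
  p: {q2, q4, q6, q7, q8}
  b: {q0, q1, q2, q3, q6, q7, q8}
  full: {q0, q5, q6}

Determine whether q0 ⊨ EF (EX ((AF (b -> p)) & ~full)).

No

Sat(b -> p) = {q2, q4, q5, q6, q7, q8}
AF (b -> p): least fixpoint, start Z0 = {q2, q4, q5, q6, q7, q8}, add states with every successor in Z. Already a fixed point.
Sat(AF (b -> p)) = {q2, q4, q5, q6, q7, q8}
Sat(~full) = {q1, q2, q3, q4, q7, q8}
Sat((AF (b -> p)) & ~full) = {q2, q4, q7, q8}
Sat(EX ((AF (b -> p)) & ~full)) = {s : some successor in {q2, q4, q7, q8}} = {q4, q5, q6, q7, q8}
EF (EX ((AF (b -> p)) & ~full)): least fixpoint, start Z0 = {q4, q5, q6, q7, q8}, add states with some successor in Z. Z1 = {q2, q4, q5, q6, q7, q8}; fixed.
Sat(EF (EX ((AF (b -> p)) & ~full))) = {q2, q4, q5, q6, q7, q8}
q0 ∉ Sat(EF (EX ((AF (b -> p)) & ~full))) = {q2, q4, q5, q6, q7, q8}, so the formula does not hold at q0.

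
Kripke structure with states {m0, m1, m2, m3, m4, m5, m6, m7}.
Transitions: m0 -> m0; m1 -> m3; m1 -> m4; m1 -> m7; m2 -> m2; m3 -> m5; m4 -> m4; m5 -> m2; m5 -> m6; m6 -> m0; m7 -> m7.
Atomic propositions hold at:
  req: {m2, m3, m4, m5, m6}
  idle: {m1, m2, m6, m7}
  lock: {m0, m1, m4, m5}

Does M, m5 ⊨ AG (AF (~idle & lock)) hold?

Sat(~idle) = {m0, m3, m4, m5}
Sat(~idle & lock) = {m0, m4, m5}
AF (~idle & lock): least fixpoint, start Z0 = {m0, m4, m5}, add states with every successor in Z. Z1 = {m0, m3, m4, m5, m6}; fixed.
Sat(AF (~idle & lock)) = {m0, m3, m4, m5, m6}
AG (AF (~idle & lock)): greatest fixpoint, start Z0 = {m0, m3, m4, m5, m6}, keep only states in Sat with every successor in Z. Z1 = {m0, m3, m4, m6}; Z2 = {m0, m4, m6}; fixed.
Sat(AG (AF (~idle & lock))) = {m0, m4, m6}
m5 ∉ Sat(AG (AF (~idle & lock))) = {m0, m4, m6}, so the formula does not hold at m5.

No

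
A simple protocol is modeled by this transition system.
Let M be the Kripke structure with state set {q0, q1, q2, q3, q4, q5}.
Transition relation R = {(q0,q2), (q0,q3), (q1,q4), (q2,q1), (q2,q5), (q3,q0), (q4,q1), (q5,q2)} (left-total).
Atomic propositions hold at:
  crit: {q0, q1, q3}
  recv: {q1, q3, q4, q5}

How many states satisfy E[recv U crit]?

4

E[recv U crit]: least fixpoint, start Z0 = Sat(crit) = {q0, q1, q3}, add states in Sat(recv) with some successor in Z. Z1 = {q0, q1, q3, q4}; fixed.
Sat(E[recv U crit]) = {q0, q1, q3, q4}
|Sat(E[recv U crit])| = |{q0, q1, q3, q4}| = 4.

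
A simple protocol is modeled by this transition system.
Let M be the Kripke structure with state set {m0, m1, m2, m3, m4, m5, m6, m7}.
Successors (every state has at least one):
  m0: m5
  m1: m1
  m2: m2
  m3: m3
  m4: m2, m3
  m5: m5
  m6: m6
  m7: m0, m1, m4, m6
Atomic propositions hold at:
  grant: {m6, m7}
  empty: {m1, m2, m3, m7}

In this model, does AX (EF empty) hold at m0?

No

EF empty: least fixpoint, start Z0 = {m1, m2, m3, m7}, add states with some successor in Z. Z1 = {m1, m2, m3, m4, m7}; fixed.
Sat(EF empty) = {m1, m2, m3, m4, m7}
Sat(AX (EF empty)) = {s : every successor in {m1, m2, m3, m4, m7}} = {m1, m2, m3, m4}
m0 ∉ Sat(AX (EF empty)) = {m1, m2, m3, m4}, so the formula does not hold at m0.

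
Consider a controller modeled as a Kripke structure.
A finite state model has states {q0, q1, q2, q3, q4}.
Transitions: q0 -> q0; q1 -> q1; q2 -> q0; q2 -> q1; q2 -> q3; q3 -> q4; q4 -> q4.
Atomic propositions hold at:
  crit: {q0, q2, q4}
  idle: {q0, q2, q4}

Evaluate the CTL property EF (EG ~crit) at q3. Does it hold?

No

Sat(~crit) = {q1, q3}
EG ~crit: greatest fixpoint, start Z0 = {q1, q3}, keep only states in Sat with some successor in Z. Z1 = {q1}; fixed.
Sat(EG ~crit) = {q1}
EF (EG ~crit): least fixpoint, start Z0 = {q1}, add states with some successor in Z. Z1 = {q1, q2}; fixed.
Sat(EF (EG ~crit)) = {q1, q2}
q3 ∉ Sat(EF (EG ~crit)) = {q1, q2}, so the formula does not hold at q3.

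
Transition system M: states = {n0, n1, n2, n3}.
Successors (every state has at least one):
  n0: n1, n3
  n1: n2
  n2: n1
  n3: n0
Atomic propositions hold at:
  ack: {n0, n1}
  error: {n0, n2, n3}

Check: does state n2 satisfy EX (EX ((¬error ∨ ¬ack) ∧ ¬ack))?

Sat(¬error) = {n1}
Sat(¬ack) = {n2, n3}
Sat(¬error ∨ ¬ack) = {n1, n2, n3}
Sat((¬error ∨ ¬ack) ∧ ¬ack) = {n2, n3}
Sat(EX ((¬error ∨ ¬ack) ∧ ¬ack)) = {s : some successor in {n2, n3}} = {n0, n1}
Sat(EX (EX ((¬error ∨ ¬ack) ∧ ¬ack))) = {s : some successor in {n0, n1}} = {n0, n2, n3}
n2 ∈ Sat(EX (EX ((¬error ∨ ¬ack) ∧ ¬ack))) = {n0, n2, n3}, so the formula holds at n2.

Yes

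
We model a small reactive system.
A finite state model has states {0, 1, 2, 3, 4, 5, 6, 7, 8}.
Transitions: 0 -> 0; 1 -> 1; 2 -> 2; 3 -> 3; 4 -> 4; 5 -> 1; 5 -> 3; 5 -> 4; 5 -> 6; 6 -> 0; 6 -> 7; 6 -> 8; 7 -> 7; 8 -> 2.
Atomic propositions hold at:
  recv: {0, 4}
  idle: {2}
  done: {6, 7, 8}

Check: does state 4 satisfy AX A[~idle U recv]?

Yes

Sat(~idle) = {0, 1, 3, 4, 5, 6, 7, 8}
A[~idle U recv]: least fixpoint, start Z0 = Sat(recv) = {0, 4}, add states in Sat(~idle) with every successor in Z. Already a fixed point.
Sat(A[~idle U recv]) = {0, 4}
Sat(AX A[~idle U recv]) = {s : every successor in {0, 4}} = {0, 4}
4 ∈ Sat(AX A[~idle U recv]) = {0, 4}, so the formula holds at 4.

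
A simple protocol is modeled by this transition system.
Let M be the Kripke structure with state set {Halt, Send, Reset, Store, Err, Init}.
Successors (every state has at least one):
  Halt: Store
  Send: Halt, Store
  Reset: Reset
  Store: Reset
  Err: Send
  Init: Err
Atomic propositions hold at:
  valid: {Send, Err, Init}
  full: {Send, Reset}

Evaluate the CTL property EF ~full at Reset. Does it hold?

No

Sat(~full) = {Halt, Store, Err, Init}
EF ~full: least fixpoint, start Z0 = {Halt, Store, Err, Init}, add states with some successor in Z. Z1 = {Halt, Send, Store, Err, Init}; fixed.
Sat(EF ~full) = {Halt, Send, Store, Err, Init}
Reset ∉ Sat(EF ~full) = {Halt, Send, Store, Err, Init}, so the formula does not hold at Reset.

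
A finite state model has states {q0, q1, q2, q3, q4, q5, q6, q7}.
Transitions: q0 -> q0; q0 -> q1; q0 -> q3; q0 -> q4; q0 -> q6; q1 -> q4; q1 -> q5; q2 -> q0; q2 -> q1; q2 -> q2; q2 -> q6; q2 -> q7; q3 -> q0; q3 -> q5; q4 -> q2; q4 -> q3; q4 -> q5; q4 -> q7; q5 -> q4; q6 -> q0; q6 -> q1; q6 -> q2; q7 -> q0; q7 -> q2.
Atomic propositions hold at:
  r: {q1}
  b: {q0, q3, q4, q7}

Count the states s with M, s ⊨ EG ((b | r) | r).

5

Sat(b | r) = {q0, q1, q3, q4, q7}
Sat((b | r) | r) = {q0, q1, q3, q4, q7}
EG ((b | r) | r): greatest fixpoint, start Z0 = {q0, q1, q3, q4, q7}, keep only states in Sat with some successor in Z. Already a fixed point.
Sat(EG ((b | r) | r)) = {q0, q1, q3, q4, q7}
|Sat(EG ((b | r) | r))| = |{q0, q1, q3, q4, q7}| = 5.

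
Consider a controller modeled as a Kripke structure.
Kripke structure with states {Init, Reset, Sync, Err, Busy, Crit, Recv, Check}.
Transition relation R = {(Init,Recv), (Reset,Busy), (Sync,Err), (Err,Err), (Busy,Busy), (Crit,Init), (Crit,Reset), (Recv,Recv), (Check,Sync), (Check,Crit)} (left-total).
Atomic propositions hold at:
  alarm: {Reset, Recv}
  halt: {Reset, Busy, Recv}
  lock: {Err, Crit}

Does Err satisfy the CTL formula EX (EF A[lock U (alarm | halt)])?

Sat(alarm | halt) = {Reset, Busy, Recv}
A[lock U (alarm | halt)]: least fixpoint, start Z0 = Sat((alarm | halt)) = {Reset, Busy, Recv}, add states in Sat(lock) with every successor in Z. Already a fixed point.
Sat(A[lock U (alarm | halt)]) = {Reset, Busy, Recv}
EF A[lock U (alarm | halt)]: least fixpoint, start Z0 = {Reset, Busy, Recv}, add states with some successor in Z. Z1 = {Init, Reset, Busy, Crit, Recv}; Z2 = {Init, Reset, Busy, Crit, Recv, Check}; fixed.
Sat(EF A[lock U (alarm | halt)]) = {Init, Reset, Busy, Crit, Recv, Check}
Sat(EX (EF A[lock U (alarm | halt)])) = {s : some successor in {Init, Reset, Busy, Crit, Recv, Check}} = {Init, Reset, Busy, Crit, Recv, Check}
Err ∉ Sat(EX (EF A[lock U (alarm | halt)])) = {Init, Reset, Busy, Crit, Recv, Check}, so the formula does not hold at Err.

No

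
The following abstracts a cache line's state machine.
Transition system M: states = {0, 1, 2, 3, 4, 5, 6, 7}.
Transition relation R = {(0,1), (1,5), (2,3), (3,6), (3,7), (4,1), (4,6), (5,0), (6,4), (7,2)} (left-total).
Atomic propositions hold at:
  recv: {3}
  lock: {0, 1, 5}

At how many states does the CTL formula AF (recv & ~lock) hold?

3

Sat(~lock) = {2, 3, 4, 6, 7}
Sat(recv & ~lock) = {3}
AF (recv & ~lock): least fixpoint, start Z0 = {3}, add states with every successor in Z. Z1 = {2, 3}; Z2 = {2, 3, 7}; fixed.
Sat(AF (recv & ~lock)) = {2, 3, 7}
|Sat(AF (recv & ~lock))| = |{2, 3, 7}| = 3.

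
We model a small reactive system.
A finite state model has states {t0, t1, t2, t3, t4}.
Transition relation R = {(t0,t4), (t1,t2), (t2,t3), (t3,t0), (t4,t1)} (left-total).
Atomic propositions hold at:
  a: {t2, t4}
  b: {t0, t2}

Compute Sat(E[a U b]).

E[a U b]: least fixpoint, start Z0 = Sat(b) = {t0, t2}, add states in Sat(a) with some successor in Z. Already a fixed point.
Sat(E[a U b]) = {t0, t2}

{t0, t2}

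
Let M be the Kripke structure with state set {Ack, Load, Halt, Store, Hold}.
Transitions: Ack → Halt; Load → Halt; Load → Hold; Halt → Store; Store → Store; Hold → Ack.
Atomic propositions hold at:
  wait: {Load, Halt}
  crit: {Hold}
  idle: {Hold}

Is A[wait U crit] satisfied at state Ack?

A[wait U crit]: least fixpoint, start Z0 = Sat(crit) = {Hold}, add states in Sat(wait) with every successor in Z. Already a fixed point.
Sat(A[wait U crit]) = {Hold}
Ack ∉ Sat(A[wait U crit]) = {Hold}, so the formula does not hold at Ack.

No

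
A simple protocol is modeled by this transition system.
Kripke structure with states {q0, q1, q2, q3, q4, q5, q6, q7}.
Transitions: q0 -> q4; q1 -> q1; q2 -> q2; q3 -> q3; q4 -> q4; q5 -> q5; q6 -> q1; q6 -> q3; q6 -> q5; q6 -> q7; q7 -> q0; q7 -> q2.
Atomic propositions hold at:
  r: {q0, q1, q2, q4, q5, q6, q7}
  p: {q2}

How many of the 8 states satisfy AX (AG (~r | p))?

2

Sat(~r) = {q3}
Sat(~r | p) = {q2, q3}
AG (~r | p): greatest fixpoint, start Z0 = {q2, q3}, keep only states in Sat with every successor in Z. Already a fixed point.
Sat(AG (~r | p)) = {q2, q3}
Sat(AX (AG (~r | p))) = {s : every successor in {q2, q3}} = {q2, q3}
|Sat(AX (AG (~r | p)))| = |{q2, q3}| = 2.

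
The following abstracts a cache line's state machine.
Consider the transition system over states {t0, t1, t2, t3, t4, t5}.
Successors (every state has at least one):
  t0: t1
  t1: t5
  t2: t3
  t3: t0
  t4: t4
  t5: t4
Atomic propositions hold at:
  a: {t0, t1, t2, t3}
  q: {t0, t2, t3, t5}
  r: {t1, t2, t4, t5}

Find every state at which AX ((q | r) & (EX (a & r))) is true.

Sat(q | r) = {t0, t1, t2, t3, t4, t5}
Sat(a & r) = {t1, t2}
Sat(EX (a & r)) = {s : some successor in {t1, t2}} = {t0}
Sat((q | r) & (EX (a & r))) = {t0}
Sat(AX ((q | r) & (EX (a & r)))) = {s : every successor in {t0}} = {t3}

{t3}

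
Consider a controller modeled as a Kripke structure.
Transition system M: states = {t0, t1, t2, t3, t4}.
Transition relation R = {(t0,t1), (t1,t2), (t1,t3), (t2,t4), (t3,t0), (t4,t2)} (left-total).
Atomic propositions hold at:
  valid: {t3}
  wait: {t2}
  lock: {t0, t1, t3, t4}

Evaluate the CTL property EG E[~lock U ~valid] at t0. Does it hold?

Sat(~lock) = {t2}
Sat(~valid) = {t0, t1, t2, t4}
E[~lock U ~valid]: least fixpoint, start Z0 = Sat(~valid) = {t0, t1, t2, t4}, add states in Sat(~lock) with some successor in Z. Already a fixed point.
Sat(E[~lock U ~valid]) = {t0, t1, t2, t4}
EG E[~lock U ~valid]: greatest fixpoint, start Z0 = {t0, t1, t2, t4}, keep only states in Sat with some successor in Z. Already a fixed point.
Sat(EG E[~lock U ~valid]) = {t0, t1, t2, t4}
t0 ∈ Sat(EG E[~lock U ~valid]) = {t0, t1, t2, t4}, so the formula holds at t0.

Yes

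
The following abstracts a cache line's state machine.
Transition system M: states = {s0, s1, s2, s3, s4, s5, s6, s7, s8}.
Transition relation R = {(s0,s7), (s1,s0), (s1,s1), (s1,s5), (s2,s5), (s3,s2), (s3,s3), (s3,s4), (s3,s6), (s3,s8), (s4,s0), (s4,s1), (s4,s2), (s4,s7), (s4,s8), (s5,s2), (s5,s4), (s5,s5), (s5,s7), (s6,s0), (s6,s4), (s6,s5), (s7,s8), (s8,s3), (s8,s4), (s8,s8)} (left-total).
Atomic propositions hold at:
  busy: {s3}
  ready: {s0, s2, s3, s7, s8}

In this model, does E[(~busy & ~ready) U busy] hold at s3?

Sat(~busy) = {s0, s1, s2, s4, s5, s6, s7, s8}
Sat(~ready) = {s1, s4, s5, s6}
Sat(~busy & ~ready) = {s1, s4, s5, s6}
E[(~busy & ~ready) U busy]: least fixpoint, start Z0 = Sat(busy) = {s3}, add states in Sat(~busy & ~ready) with some successor in Z. Already a fixed point.
Sat(E[(~busy & ~ready) U busy]) = {s3}
s3 ∈ Sat(E[(~busy & ~ready) U busy]) = {s3}, so the formula holds at s3.

Yes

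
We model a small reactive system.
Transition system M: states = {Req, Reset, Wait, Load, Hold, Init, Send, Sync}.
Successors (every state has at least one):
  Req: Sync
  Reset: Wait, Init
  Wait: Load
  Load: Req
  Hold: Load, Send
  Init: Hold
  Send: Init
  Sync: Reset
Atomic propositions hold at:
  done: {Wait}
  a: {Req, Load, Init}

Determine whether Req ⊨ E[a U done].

No

E[a U done]: least fixpoint, start Z0 = Sat(done) = {Wait}, add states in Sat(a) with some successor in Z. Already a fixed point.
Sat(E[a U done]) = {Wait}
Req ∉ Sat(E[a U done]) = {Wait}, so the formula does not hold at Req.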